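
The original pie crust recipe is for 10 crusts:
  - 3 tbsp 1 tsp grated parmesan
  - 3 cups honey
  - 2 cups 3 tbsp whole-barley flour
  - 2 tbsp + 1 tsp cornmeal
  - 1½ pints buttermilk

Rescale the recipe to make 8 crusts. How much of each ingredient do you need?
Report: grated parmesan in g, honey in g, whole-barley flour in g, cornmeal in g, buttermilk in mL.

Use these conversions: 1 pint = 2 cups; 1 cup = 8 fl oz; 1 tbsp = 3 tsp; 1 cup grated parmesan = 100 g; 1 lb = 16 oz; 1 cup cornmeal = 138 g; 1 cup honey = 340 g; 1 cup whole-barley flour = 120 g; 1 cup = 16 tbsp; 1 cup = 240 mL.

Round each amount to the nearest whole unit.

grated parmesan: 17 g; honey: 816 g; whole-barley flour: 210 g; cornmeal: 16 g; buttermilk: 576 mL

Scaling factor: 8/10 = 4/5 = 0.8.
grated parmesan: (3 tbsp + 1 tsp = 10/3 tbsp) × 4/5 ÷ 16 tbsp/cup × 100 g/cup ≈ 17 g
honey: 3 cup × 4/5 × 340 g/cup = 816 g
whole-barley flour: (2 cup + 3 tbsp = 2.1875 cup) × 4/5 × 120 g/cup = 210 g
cornmeal: (2 tbsp + 1 tsp = 7/3 tbsp) × 4/5 ÷ 16 tbsp/cup × 138 g/cup ≈ 16 g
buttermilk: 1.5 pint × 4/5 × 2 cup/pint × 240 mL/cup = 576 mL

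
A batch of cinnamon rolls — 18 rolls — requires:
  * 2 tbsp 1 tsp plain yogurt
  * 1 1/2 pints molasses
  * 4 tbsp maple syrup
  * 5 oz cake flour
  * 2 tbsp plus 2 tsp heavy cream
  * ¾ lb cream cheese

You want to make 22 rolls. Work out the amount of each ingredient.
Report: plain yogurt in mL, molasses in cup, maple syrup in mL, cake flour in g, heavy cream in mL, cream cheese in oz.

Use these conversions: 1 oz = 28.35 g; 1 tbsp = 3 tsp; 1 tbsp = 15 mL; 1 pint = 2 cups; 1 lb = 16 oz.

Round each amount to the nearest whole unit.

Scaling factor: 22/18 = 11/9.
plain yogurt: (2 tbsp + 1 tsp = 7/3 tbsp) × 11/9 × 15 mL/tbsp ≈ 43 mL
molasses: 1.5 pint × 11/9 × 2 cup/pint ≈ 4 cup
maple syrup: 4 tbsp × 11/9 × 15 mL/tbsp ≈ 73 mL
cake flour: 5 oz × 11/9 × 28.35 g/oz ≈ 173 g
heavy cream: (2 tbsp + 2 tsp = 8/3 tbsp) × 11/9 × 15 mL/tbsp ≈ 49 mL
cream cheese: 0.75 lb × 11/9 × 16 oz/lb ≈ 15 oz

plain yogurt: 43 mL; molasses: 4 cup; maple syrup: 73 mL; cake flour: 173 g; heavy cream: 49 mL; cream cheese: 15 oz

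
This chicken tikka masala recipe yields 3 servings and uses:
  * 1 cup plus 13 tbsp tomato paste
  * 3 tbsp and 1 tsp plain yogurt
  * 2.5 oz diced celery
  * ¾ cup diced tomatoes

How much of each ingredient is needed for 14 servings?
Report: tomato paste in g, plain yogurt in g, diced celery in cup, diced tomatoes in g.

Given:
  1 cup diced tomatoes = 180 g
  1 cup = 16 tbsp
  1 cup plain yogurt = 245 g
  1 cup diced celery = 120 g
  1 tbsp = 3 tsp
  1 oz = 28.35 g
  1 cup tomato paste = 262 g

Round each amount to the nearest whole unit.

tomato paste: 2216 g; plain yogurt: 238 g; diced celery: 3 cup; diced tomatoes: 630 g

Scaling factor: 14/3.
tomato paste: (1 cup + 13 tbsp = 1.8125 cup) × 14/3 × 262 g/cup ≈ 2216 g
plain yogurt: (3 tbsp + 1 tsp = 10/3 tbsp) × 14/3 ÷ 16 tbsp/cup × 245 g/cup ≈ 238 g
diced celery: 2.5 oz × 14/3 × 28.35 g/oz ÷ 120 g/cup ≈ 3 cup
diced tomatoes: 0.75 cup × 14/3 × 180 g/cup = 630 g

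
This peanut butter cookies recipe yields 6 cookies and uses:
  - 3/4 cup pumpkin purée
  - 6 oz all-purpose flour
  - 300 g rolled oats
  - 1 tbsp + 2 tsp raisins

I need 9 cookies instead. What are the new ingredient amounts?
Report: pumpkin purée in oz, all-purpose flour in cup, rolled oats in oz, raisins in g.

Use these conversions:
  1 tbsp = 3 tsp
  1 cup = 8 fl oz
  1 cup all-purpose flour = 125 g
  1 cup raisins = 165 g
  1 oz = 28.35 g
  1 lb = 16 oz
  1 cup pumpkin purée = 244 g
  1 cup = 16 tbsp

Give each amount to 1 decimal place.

Scaling factor: 9/6 = 3/2 = 1.5.
pumpkin purée: 0.75 cup × 3/2 × 244 g/cup ÷ 28.35 g/oz ≈ 9.7 oz
all-purpose flour: 6 oz × 3/2 × 28.35 g/oz ÷ 125 g/cup ≈ 2.0 cup
rolled oats: 300 g × 3/2 ÷ 28.35 g/oz ≈ 15.9 oz
raisins: (1 tbsp + 2 tsp = 5/3 tbsp) × 3/2 ÷ 16 tbsp/cup × 165 g/cup ≈ 25.8 g

pumpkin purée: 9.7 oz; all-purpose flour: 2.0 cup; rolled oats: 15.9 oz; raisins: 25.8 g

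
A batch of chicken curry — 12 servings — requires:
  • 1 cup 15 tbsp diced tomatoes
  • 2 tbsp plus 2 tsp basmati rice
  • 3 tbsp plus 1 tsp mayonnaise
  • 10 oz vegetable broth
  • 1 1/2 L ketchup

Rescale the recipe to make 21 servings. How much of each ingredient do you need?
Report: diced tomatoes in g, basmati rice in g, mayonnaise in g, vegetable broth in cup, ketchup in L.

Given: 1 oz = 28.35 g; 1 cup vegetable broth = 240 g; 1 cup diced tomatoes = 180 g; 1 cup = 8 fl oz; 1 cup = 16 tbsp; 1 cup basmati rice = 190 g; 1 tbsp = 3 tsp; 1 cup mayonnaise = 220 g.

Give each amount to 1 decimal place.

diced tomatoes: 610.3 g; basmati rice: 55.4 g; mayonnaise: 80.2 g; vegetable broth: 2.1 cup; ketchup: 2.6 L

Scaling factor: 21/12 = 7/4 = 1.75.
diced tomatoes: (1 cup + 15 tbsp = 1.9375 cup) × 7/4 × 180 g/cup ≈ 610.3 g
basmati rice: (2 tbsp + 2 tsp = 8/3 tbsp) × 7/4 ÷ 16 tbsp/cup × 190 g/cup ≈ 55.4 g
mayonnaise: (3 tbsp + 1 tsp = 10/3 tbsp) × 7/4 ÷ 16 tbsp/cup × 220 g/cup ≈ 80.2 g
vegetable broth: 10 oz × 7/4 × 28.35 g/oz ÷ 240 g/cup ≈ 2.1 cup
ketchup: 1.5 L × 7/4 ≈ 2.6 L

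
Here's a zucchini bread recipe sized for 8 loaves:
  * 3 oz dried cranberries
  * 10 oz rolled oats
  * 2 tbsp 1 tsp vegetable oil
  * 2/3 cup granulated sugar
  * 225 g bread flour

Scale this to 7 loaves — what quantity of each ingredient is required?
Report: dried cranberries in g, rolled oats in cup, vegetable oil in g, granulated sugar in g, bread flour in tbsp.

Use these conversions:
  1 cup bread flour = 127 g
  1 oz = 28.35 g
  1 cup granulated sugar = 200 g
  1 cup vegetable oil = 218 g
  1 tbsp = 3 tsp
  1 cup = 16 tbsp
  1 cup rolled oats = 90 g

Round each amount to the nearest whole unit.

dried cranberries: 74 g; rolled oats: 3 cup; vegetable oil: 28 g; granulated sugar: 117 g; bread flour: 25 tbsp

Scaling factor: 7/8 = 0.875.
dried cranberries: 3 oz × 7/8 × 28.35 g/oz ≈ 74 g
rolled oats: 10 oz × 7/8 × 28.35 g/oz ÷ 90 g/cup ≈ 3 cup
vegetable oil: (2 tbsp + 1 tsp = 7/3 tbsp) × 7/8 ÷ 16 tbsp/cup × 218 g/cup ≈ 28 g
granulated sugar: 2/3 cup × 7/8 × 200 g/cup ≈ 117 g
bread flour: 225 g × 7/8 ÷ 127 g/cup × 16 tbsp/cup ≈ 25 tbsp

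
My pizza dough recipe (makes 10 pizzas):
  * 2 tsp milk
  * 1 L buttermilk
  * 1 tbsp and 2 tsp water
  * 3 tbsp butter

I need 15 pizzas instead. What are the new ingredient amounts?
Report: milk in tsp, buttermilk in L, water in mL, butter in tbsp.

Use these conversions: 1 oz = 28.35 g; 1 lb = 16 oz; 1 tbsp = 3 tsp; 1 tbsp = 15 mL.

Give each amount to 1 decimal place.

milk: 3.0 tsp; buttermilk: 1.5 L; water: 37.5 mL; butter: 4.5 tbsp

Scaling factor: 15/10 = 3/2 = 1.5.
milk: 2 tsp × 3/2 = 3.0 tsp
buttermilk: 1 L × 3/2 = 1.5 L
water: (1 tbsp + 2 tsp = 5/3 tbsp) × 3/2 × 15 mL/tbsp = 37.5 mL
butter: 3 tbsp × 3/2 = 4.5 tbsp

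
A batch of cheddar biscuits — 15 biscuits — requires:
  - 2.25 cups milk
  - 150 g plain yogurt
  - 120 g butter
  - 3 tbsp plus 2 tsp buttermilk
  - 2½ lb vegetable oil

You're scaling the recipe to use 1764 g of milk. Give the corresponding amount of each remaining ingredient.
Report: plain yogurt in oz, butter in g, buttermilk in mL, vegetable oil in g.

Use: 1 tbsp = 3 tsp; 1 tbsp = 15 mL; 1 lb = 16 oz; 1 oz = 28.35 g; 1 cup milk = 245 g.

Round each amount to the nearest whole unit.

The original recipe has 551.25 g of milk, so the scaling factor is 1764 ÷ 551.25 = 16/5 = 3.2.
plain yogurt: 150 g × 16/5 ÷ 28.35 g/oz ≈ 17 oz
butter: 120 g × 16/5 = 384 g
buttermilk: (3 tbsp + 2 tsp = 11/3 tbsp) × 16/5 × 15 mL/tbsp = 176 mL
vegetable oil: 2.5 lb × 16/5 × 16 oz/lb × 28.35 g/oz ≈ 3629 g

plain yogurt: 17 oz; butter: 384 g; buttermilk: 176 mL; vegetable oil: 3629 g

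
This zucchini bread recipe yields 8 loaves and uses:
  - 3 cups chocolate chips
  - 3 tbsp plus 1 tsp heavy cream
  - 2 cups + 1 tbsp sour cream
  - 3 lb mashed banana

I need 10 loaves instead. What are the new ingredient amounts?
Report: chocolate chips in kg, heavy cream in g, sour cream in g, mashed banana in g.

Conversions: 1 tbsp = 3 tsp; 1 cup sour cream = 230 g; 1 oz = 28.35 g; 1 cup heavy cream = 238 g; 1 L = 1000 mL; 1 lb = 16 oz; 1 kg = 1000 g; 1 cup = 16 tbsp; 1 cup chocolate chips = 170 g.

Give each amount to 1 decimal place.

chocolate chips: 0.6 kg; heavy cream: 62.0 g; sour cream: 593.0 g; mashed banana: 1701.0 g

Scaling factor: 10/8 = 5/4 = 1.25.
chocolate chips: 3 cup × 5/4 × 170 g/cup ÷ 1000 g/kg ≈ 0.6 kg
heavy cream: (3 tbsp + 1 tsp = 10/3 tbsp) × 5/4 ÷ 16 tbsp/cup × 238 g/cup ≈ 62.0 g
sour cream: (2 cup + 1 tbsp = 2.0625 cup) × 5/4 × 230 g/cup ≈ 593.0 g
mashed banana: 3 lb × 5/4 × 16 oz/lb × 28.35 g/oz = 1701.0 g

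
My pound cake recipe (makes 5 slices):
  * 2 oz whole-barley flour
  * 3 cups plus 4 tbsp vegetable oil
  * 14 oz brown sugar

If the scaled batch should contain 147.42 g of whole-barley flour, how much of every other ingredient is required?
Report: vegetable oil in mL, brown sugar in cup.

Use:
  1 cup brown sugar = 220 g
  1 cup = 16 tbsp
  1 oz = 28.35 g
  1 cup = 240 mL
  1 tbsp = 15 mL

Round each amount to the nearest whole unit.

vegetable oil: 2028 mL; brown sugar: 5 cup

The original recipe has 56.7 g of whole-barley flour, so the scaling factor is 147.42 ÷ 56.7 = 13/5 = 2.6.
vegetable oil: (3 cup + 4 tbsp = 3.25 cup) × 13/5 × 240 mL/cup = 2028 mL
brown sugar: 14 oz × 13/5 × 28.35 g/oz ÷ 220 g/cup ≈ 5 cup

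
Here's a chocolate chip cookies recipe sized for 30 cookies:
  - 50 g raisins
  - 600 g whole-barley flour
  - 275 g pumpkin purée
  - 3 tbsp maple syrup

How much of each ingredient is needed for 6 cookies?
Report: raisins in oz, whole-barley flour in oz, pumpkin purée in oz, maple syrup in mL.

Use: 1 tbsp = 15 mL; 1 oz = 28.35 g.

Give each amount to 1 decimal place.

raisins: 0.4 oz; whole-barley flour: 4.2 oz; pumpkin purée: 1.9 oz; maple syrup: 9.0 mL

Scaling factor: 6/30 = 1/5 = 0.2.
raisins: 50 g × 1/5 ÷ 28.35 g/oz ≈ 0.4 oz
whole-barley flour: 600 g × 1/5 ÷ 28.35 g/oz ≈ 4.2 oz
pumpkin purée: 275 g × 1/5 ÷ 28.35 g/oz ≈ 1.9 oz
maple syrup: 3 tbsp × 1/5 × 15 mL/tbsp = 9.0 mL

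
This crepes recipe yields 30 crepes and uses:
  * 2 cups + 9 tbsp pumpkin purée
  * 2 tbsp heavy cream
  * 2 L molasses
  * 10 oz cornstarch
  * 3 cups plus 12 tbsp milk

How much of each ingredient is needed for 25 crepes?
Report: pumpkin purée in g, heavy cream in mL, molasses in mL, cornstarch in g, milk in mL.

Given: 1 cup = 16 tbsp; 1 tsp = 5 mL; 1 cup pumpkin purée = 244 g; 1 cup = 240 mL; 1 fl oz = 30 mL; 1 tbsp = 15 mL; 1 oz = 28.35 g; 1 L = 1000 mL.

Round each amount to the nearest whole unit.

Scaling factor: 25/30 = 5/6.
pumpkin purée: (2 cup + 9 tbsp = 2.5625 cup) × 5/6 × 244 g/cup ≈ 521 g
heavy cream: 2 tbsp × 5/6 × 15 mL/tbsp = 25 mL
molasses: 2 L × 5/6 × 1000 mL/L ≈ 1667 mL
cornstarch: 10 oz × 5/6 × 28.35 g/oz ≈ 236 g
milk: (3 cup + 12 tbsp = 3.75 cup) × 5/6 × 240 mL/cup = 750 mL

pumpkin purée: 521 g; heavy cream: 25 mL; molasses: 1667 mL; cornstarch: 236 g; milk: 750 mL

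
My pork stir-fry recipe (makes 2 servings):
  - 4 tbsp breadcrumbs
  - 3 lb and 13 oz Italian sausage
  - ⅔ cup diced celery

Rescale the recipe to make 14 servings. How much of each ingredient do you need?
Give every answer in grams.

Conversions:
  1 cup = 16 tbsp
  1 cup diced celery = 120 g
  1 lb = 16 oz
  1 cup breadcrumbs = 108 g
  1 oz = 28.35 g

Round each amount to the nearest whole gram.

Scaling factor: 14/2 = 7.
breadcrumbs: 4 tbsp × 7 ÷ 16 tbsp/cup × 108 g/cup = 189 g
Italian sausage: (3 lb + 13 oz = 3.8125 lb) × 7 × 16 oz/lb × 28.35 g/oz ≈ 12105 g
diced celery: 2/3 cup × 7 × 120 g/cup = 560 g

breadcrumbs: 189 g; Italian sausage: 12105 g; diced celery: 560 g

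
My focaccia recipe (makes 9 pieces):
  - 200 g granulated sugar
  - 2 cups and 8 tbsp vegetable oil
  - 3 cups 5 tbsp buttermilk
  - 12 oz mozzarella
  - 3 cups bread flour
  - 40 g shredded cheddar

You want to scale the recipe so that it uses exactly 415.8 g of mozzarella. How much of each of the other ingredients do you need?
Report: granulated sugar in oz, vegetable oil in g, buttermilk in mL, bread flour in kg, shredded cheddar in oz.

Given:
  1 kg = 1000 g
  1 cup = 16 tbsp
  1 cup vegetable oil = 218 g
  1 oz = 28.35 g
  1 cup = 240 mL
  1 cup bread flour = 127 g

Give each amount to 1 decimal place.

granulated sugar: 8.6 oz; vegetable oil: 666.1 g; buttermilk: 971.7 mL; bread flour: 0.5 kg; shredded cheddar: 1.7 oz

The original recipe has 340.2 g of mozzarella, so the scaling factor is 415.8 ÷ 340.2 = 11/9.
granulated sugar: 200 g × 11/9 ÷ 28.35 g/oz ≈ 8.6 oz
vegetable oil: (2 cup + 8 tbsp = 2.5 cup) × 11/9 × 218 g/cup ≈ 666.1 g
buttermilk: (3 cup + 5 tbsp = 3.3125 cup) × 11/9 × 240 mL/cup ≈ 971.7 mL
bread flour: 3 cup × 11/9 × 127 g/cup ÷ 1000 g/kg ≈ 0.5 kg
shredded cheddar: 40 g × 11/9 ÷ 28.35 g/oz ≈ 1.7 oz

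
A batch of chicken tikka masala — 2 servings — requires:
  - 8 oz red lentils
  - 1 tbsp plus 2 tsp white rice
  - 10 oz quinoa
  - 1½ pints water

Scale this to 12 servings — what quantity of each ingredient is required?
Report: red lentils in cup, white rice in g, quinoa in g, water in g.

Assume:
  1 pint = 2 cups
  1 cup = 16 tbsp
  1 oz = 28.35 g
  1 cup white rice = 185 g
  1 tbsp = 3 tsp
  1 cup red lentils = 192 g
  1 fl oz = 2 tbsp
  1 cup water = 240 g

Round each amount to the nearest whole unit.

Scaling factor: 12/2 = 6.
red lentils: 8 oz × 6 × 28.35 g/oz ÷ 192 g/cup ≈ 7 cup
white rice: (1 tbsp + 2 tsp = 5/3 tbsp) × 6 ÷ 16 tbsp/cup × 185 g/cup ≈ 116 g
quinoa: 10 oz × 6 × 28.35 g/oz = 1701 g
water: 1.5 pint × 6 × 2 cup/pint × 240 g/cup = 4320 g

red lentils: 7 cup; white rice: 116 g; quinoa: 1701 g; water: 4320 g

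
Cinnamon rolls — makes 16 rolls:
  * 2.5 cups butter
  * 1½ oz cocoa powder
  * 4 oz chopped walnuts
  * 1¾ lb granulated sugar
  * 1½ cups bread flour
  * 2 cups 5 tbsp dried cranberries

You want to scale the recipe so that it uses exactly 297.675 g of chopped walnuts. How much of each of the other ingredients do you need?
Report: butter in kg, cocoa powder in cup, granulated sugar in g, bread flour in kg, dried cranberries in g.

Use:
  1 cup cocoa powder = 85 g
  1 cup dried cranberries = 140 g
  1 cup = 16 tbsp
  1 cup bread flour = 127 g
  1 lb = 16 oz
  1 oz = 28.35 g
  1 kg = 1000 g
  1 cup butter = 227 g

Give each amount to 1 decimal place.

butter: 1.5 kg; cocoa powder: 1.3 cup; granulated sugar: 2083.7 g; bread flour: 0.5 kg; dried cranberries: 849.8 g

The original recipe has 113.4 g of chopped walnuts, so the scaling factor is 297.675 ÷ 113.4 = 21/8 = 2.625.
butter: 2.5 cup × 21/8 × 227 g/cup ÷ 1000 g/kg ≈ 1.5 kg
cocoa powder: 1.5 oz × 21/8 × 28.35 g/oz ÷ 85 g/cup ≈ 1.3 cup
granulated sugar: 1.75 lb × 21/8 × 16 oz/lb × 28.35 g/oz ≈ 2083.7 g
bread flour: 1.5 cup × 21/8 × 127 g/cup ÷ 1000 g/kg ≈ 0.5 kg
dried cranberries: (2 cup + 5 tbsp = 2.3125 cup) × 21/8 × 140 g/cup ≈ 849.8 g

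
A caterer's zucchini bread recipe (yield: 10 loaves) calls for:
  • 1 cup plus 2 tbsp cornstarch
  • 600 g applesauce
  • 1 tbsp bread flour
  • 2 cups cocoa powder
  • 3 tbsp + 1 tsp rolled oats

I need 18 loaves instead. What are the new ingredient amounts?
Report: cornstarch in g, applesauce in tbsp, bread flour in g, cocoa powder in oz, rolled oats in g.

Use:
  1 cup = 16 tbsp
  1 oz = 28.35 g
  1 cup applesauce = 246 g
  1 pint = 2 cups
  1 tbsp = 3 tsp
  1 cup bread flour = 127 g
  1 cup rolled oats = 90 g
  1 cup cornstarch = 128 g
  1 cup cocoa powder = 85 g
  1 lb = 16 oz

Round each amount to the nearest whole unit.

cornstarch: 259 g; applesauce: 70 tbsp; bread flour: 14 g; cocoa powder: 11 oz; rolled oats: 34 g

Scaling factor: 18/10 = 9/5 = 1.8.
cornstarch: (1 cup + 2 tbsp = 1.125 cup) × 9/5 × 128 g/cup ≈ 259 g
applesauce: 600 g × 9/5 ÷ 246 g/cup × 16 tbsp/cup ≈ 70 tbsp
bread flour: 1 tbsp × 9/5 ÷ 16 tbsp/cup × 127 g/cup ≈ 14 g
cocoa powder: 2 cup × 9/5 × 85 g/cup ÷ 28.35 g/oz ≈ 11 oz
rolled oats: (3 tbsp + 1 tsp = 10/3 tbsp) × 9/5 ÷ 16 tbsp/cup × 90 g/cup ≈ 34 g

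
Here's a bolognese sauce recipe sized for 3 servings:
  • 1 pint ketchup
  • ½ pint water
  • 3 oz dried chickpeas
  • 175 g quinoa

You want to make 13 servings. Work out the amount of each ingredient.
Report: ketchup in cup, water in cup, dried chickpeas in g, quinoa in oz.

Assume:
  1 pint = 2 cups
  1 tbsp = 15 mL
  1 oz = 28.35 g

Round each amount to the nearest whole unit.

ketchup: 9 cup; water: 4 cup; dried chickpeas: 369 g; quinoa: 27 oz

Scaling factor: 13/3.
ketchup: 1 pint × 13/3 × 2 cup/pint ≈ 9 cup
water: 0.5 pint × 13/3 × 2 cup/pint ≈ 4 cup
dried chickpeas: 3 oz × 13/3 × 28.35 g/oz ≈ 369 g
quinoa: 175 g × 13/3 ÷ 28.35 g/oz ≈ 27 oz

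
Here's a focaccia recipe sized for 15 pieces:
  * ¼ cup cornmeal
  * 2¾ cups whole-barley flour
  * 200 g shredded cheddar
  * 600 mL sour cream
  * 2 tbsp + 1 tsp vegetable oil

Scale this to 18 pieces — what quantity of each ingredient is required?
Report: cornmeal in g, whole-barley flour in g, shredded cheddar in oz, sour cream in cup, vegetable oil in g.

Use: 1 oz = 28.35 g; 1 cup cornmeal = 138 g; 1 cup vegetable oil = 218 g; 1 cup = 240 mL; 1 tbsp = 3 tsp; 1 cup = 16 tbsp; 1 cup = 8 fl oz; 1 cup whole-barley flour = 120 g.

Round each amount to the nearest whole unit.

cornmeal: 41 g; whole-barley flour: 396 g; shredded cheddar: 8 oz; sour cream: 3 cup; vegetable oil: 38 g

Scaling factor: 18/15 = 6/5 = 1.2.
cornmeal: 0.25 cup × 6/5 × 138 g/cup ≈ 41 g
whole-barley flour: 2.75 cup × 6/5 × 120 g/cup = 396 g
shredded cheddar: 200 g × 6/5 ÷ 28.35 g/oz ≈ 8 oz
sour cream: 600 mL × 6/5 ÷ 240 mL/cup = 3 cup
vegetable oil: (2 tbsp + 1 tsp = 7/3 tbsp) × 6/5 ÷ 16 tbsp/cup × 218 g/cup ≈ 38 g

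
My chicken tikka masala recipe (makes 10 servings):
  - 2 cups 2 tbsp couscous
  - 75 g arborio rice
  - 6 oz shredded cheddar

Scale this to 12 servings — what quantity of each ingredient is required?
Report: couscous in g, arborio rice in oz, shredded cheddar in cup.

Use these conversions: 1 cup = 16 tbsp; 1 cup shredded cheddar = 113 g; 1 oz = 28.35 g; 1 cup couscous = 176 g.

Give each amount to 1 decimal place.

Scaling factor: 12/10 = 6/5 = 1.2.
couscous: (2 cup + 2 tbsp = 2.125 cup) × 6/5 × 176 g/cup = 448.8 g
arborio rice: 75 g × 6/5 ÷ 28.35 g/oz ≈ 3.2 oz
shredded cheddar: 6 oz × 6/5 × 28.35 g/oz ÷ 113 g/cup ≈ 1.8 cup

couscous: 448.8 g; arborio rice: 3.2 oz; shredded cheddar: 1.8 cup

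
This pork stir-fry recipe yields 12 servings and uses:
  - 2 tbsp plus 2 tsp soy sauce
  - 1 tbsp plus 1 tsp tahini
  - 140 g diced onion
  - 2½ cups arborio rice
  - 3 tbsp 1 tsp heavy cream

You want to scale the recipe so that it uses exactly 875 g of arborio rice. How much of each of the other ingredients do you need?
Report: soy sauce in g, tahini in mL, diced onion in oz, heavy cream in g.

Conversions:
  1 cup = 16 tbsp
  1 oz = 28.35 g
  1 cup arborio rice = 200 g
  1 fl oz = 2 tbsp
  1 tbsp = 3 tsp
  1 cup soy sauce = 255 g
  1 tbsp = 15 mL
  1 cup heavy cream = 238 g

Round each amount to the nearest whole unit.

soy sauce: 74 g; tahini: 35 mL; diced onion: 9 oz; heavy cream: 87 g

The original recipe has 500 g of arborio rice, so the scaling factor is 875 ÷ 500 = 7/4 = 1.75.
soy sauce: (2 tbsp + 2 tsp = 8/3 tbsp) × 7/4 ÷ 16 tbsp/cup × 255 g/cup ≈ 74 g
tahini: (1 tbsp + 1 tsp = 4/3 tbsp) × 7/4 × 15 mL/tbsp = 35 mL
diced onion: 140 g × 7/4 ÷ 28.35 g/oz ≈ 9 oz
heavy cream: (3 tbsp + 1 tsp = 10/3 tbsp) × 7/4 ÷ 16 tbsp/cup × 238 g/cup ≈ 87 g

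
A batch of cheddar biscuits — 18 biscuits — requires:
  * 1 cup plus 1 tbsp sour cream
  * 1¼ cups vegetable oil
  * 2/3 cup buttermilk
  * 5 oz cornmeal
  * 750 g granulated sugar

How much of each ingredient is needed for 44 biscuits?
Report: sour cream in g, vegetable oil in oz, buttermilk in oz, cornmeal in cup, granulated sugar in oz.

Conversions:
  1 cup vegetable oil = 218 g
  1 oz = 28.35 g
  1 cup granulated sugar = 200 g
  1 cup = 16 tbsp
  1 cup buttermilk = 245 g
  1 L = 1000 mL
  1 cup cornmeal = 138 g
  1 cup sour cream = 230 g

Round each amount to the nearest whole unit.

sour cream: 597 g; vegetable oil: 23 oz; buttermilk: 14 oz; cornmeal: 3 cup; granulated sugar: 65 oz

Scaling factor: 44/18 = 22/9.
sour cream: (1 cup + 1 tbsp = 1.0625 cup) × 22/9 × 230 g/cup ≈ 597 g
vegetable oil: 1.25 cup × 22/9 × 218 g/cup ÷ 28.35 g/oz ≈ 23 oz
buttermilk: 2/3 cup × 22/9 × 245 g/cup ÷ 28.35 g/oz ≈ 14 oz
cornmeal: 5 oz × 22/9 × 28.35 g/oz ÷ 138 g/cup ≈ 3 cup
granulated sugar: 750 g × 22/9 ÷ 28.35 g/oz ≈ 65 oz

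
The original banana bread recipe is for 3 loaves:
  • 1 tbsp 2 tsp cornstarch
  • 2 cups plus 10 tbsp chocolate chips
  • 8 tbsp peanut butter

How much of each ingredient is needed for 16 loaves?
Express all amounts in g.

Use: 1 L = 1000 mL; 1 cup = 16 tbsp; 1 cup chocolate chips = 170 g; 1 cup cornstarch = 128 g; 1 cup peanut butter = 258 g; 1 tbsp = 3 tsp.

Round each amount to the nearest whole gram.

Scaling factor: 16/3.
cornstarch: (1 tbsp + 2 tsp = 5/3 tbsp) × 16/3 ÷ 16 tbsp/cup × 128 g/cup ≈ 71 g
chocolate chips: (2 cup + 10 tbsp = 2.625 cup) × 16/3 × 170 g/cup = 2380 g
peanut butter: 8 tbsp × 16/3 ÷ 16 tbsp/cup × 258 g/cup = 688 g

cornstarch: 71 g; chocolate chips: 2380 g; peanut butter: 688 g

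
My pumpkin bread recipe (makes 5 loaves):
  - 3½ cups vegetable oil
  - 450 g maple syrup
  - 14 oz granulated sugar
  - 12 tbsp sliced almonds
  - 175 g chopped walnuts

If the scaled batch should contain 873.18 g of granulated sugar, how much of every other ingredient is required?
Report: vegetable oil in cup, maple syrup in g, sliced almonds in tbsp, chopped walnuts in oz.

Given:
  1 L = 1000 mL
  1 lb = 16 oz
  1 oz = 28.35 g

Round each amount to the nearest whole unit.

vegetable oil: 8 cup; maple syrup: 990 g; sliced almonds: 26 tbsp; chopped walnuts: 14 oz

The original recipe has 396.9 g of granulated sugar, so the scaling factor is 873.18 ÷ 396.9 = 11/5 = 2.2.
vegetable oil: 3.5 cup × 11/5 ≈ 8 cup
maple syrup: 450 g × 11/5 = 990 g
sliced almonds: 12 tbsp × 11/5 ≈ 26 tbsp
chopped walnuts: 175 g × 11/5 ÷ 28.35 g/oz ≈ 14 oz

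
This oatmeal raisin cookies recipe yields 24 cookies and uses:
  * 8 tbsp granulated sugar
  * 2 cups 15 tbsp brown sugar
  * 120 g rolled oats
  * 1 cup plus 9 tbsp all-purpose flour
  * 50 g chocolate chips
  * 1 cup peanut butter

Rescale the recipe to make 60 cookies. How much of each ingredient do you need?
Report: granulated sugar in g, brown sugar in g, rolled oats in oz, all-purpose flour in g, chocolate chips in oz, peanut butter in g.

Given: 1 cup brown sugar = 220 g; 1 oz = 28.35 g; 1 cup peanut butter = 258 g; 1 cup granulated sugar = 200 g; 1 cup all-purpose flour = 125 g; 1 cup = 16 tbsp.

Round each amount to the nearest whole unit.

granulated sugar: 250 g; brown sugar: 1616 g; rolled oats: 11 oz; all-purpose flour: 488 g; chocolate chips: 4 oz; peanut butter: 645 g

Scaling factor: 60/24 = 5/2 = 2.5.
granulated sugar: 8 tbsp × 5/2 ÷ 16 tbsp/cup × 200 g/cup = 250 g
brown sugar: (2 cup + 15 tbsp = 2.9375 cup) × 5/2 × 220 g/cup ≈ 1616 g
rolled oats: 120 g × 5/2 ÷ 28.35 g/oz ≈ 11 oz
all-purpose flour: (1 cup + 9 tbsp = 1.5625 cup) × 5/2 × 125 g/cup ≈ 488 g
chocolate chips: 50 g × 5/2 ÷ 28.35 g/oz ≈ 4 oz
peanut butter: 1 cup × 5/2 × 258 g/cup = 645 g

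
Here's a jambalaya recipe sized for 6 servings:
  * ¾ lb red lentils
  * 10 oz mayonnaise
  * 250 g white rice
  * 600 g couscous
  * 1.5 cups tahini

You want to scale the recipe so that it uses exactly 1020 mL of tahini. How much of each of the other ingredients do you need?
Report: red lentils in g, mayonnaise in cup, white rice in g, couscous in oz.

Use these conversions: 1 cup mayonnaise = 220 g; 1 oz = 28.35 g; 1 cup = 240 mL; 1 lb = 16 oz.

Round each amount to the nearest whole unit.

The original recipe has 360 mL of tahini, so the scaling factor is 1020 ÷ 360 = 17/6.
red lentils: 0.75 lb × 17/6 × 16 oz/lb × 28.35 g/oz ≈ 964 g
mayonnaise: 10 oz × 17/6 × 28.35 g/oz ÷ 220 g/cup ≈ 4 cup
white rice: 250 g × 17/6 ≈ 708 g
couscous: 600 g × 17/6 ÷ 28.35 g/oz ≈ 60 oz

red lentils: 964 g; mayonnaise: 4 cup; white rice: 708 g; couscous: 60 oz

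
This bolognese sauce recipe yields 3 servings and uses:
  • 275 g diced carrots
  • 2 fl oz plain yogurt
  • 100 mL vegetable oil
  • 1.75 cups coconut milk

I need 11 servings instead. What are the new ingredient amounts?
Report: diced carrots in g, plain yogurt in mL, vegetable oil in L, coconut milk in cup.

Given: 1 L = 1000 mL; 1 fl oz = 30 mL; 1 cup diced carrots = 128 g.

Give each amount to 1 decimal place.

Scaling factor: 11/3.
diced carrots: 275 g × 11/3 ≈ 1008.3 g
plain yogurt: 2 fl oz × 11/3 × 30 mL/fl oz = 220.0 mL
vegetable oil: 100 mL × 11/3 ÷ 1000 mL/L ≈ 0.4 L
coconut milk: 1.75 cup × 11/3 ≈ 6.4 cup

diced carrots: 1008.3 g; plain yogurt: 220.0 mL; vegetable oil: 0.4 L; coconut milk: 6.4 cup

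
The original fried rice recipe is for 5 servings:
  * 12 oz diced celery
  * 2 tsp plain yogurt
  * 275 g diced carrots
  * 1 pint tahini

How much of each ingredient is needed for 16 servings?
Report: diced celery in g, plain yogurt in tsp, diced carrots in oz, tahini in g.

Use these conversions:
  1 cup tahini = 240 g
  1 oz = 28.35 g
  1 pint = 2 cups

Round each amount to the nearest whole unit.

Scaling factor: 16/5 = 3.2.
diced celery: 12 oz × 16/5 × 28.35 g/oz ≈ 1089 g
plain yogurt: 2 tsp × 16/5 ≈ 6 tsp
diced carrots: 275 g × 16/5 ÷ 28.35 g/oz ≈ 31 oz
tahini: 1 pint × 16/5 × 2 cup/pint × 240 g/cup = 1536 g

diced celery: 1089 g; plain yogurt: 6 tsp; diced carrots: 31 oz; tahini: 1536 g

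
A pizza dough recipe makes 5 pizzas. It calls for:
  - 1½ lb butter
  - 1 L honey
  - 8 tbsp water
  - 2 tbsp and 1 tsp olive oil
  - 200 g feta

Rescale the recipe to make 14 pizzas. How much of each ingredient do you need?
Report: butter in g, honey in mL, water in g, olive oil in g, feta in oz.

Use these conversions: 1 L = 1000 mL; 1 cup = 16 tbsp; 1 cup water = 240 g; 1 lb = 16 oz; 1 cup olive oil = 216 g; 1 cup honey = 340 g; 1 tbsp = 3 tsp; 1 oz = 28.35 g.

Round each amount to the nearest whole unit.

butter: 1905 g; honey: 2800 mL; water: 336 g; olive oil: 88 g; feta: 20 oz

Scaling factor: 14/5 = 2.8.
butter: 1.5 lb × 14/5 × 16 oz/lb × 28.35 g/oz ≈ 1905 g
honey: 1 L × 14/5 × 1000 mL/L = 2800 mL
water: 8 tbsp × 14/5 ÷ 16 tbsp/cup × 240 g/cup = 336 g
olive oil: (2 tbsp + 1 tsp = 7/3 tbsp) × 14/5 ÷ 16 tbsp/cup × 216 g/cup ≈ 88 g
feta: 200 g × 14/5 ÷ 28.35 g/oz ≈ 20 oz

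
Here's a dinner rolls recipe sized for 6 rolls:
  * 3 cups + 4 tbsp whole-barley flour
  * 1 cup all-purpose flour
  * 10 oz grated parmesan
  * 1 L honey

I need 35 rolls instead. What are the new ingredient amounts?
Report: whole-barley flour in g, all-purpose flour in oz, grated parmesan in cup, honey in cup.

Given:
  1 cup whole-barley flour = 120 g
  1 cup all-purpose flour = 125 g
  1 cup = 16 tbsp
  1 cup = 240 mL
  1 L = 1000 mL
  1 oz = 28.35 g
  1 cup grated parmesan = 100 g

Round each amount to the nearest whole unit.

whole-barley flour: 2275 g; all-purpose flour: 26 oz; grated parmesan: 17 cup; honey: 24 cup

Scaling factor: 35/6.
whole-barley flour: (3 cup + 4 tbsp = 3.25 cup) × 35/6 × 120 g/cup = 2275 g
all-purpose flour: 1 cup × 35/6 × 125 g/cup ÷ 28.35 g/oz ≈ 26 oz
grated parmesan: 10 oz × 35/6 × 28.35 g/oz ÷ 100 g/cup ≈ 17 cup
honey: 1 L × 35/6 × 1000 mL/L ÷ 240 mL/cup ≈ 24 cup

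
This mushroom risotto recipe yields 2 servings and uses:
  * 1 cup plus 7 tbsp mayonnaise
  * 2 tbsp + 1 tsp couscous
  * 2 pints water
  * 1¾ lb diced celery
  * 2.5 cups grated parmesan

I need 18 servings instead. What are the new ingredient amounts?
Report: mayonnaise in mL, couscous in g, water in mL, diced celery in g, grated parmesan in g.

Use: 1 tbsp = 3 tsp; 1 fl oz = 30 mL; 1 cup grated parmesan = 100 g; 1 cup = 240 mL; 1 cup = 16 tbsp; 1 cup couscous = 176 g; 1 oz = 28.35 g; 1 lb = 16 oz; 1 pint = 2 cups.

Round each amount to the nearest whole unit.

Scaling factor: 18/2 = 9.
mayonnaise: (1 cup + 7 tbsp = 1.4375 cup) × 9 × 240 mL/cup = 3105 mL
couscous: (2 tbsp + 1 tsp = 7/3 tbsp) × 9 ÷ 16 tbsp/cup × 176 g/cup = 231 g
water: 2 pint × 9 × 2 cup/pint × 240 mL/cup = 8640 mL
diced celery: 1.75 lb × 9 × 16 oz/lb × 28.35 g/oz ≈ 7144 g
grated parmesan: 2.5 cup × 9 × 100 g/cup = 2250 g

mayonnaise: 3105 mL; couscous: 231 g; water: 8640 mL; diced celery: 7144 g; grated parmesan: 2250 g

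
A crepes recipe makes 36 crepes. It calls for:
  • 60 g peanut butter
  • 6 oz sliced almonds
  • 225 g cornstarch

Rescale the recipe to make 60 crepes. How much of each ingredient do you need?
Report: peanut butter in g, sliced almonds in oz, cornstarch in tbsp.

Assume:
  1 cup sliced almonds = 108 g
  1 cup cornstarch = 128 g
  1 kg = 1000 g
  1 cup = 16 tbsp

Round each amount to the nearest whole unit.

Scaling factor: 60/36 = 5/3.
peanut butter: 60 g × 5/3 = 100 g
sliced almonds: 6 oz × 5/3 = 10 oz
cornstarch: 225 g × 5/3 ÷ 128 g/cup × 16 tbsp/cup ≈ 47 tbsp

peanut butter: 100 g; sliced almonds: 10 oz; cornstarch: 47 tbsp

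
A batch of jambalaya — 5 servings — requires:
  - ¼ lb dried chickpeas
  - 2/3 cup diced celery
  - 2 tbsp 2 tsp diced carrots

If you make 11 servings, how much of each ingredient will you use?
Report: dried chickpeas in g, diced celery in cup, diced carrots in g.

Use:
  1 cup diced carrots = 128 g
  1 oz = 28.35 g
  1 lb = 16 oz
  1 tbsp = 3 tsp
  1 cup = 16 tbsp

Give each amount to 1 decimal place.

dried chickpeas: 249.5 g; diced celery: 1.5 cup; diced carrots: 46.9 g

Scaling factor: 11/5 = 2.2.
dried chickpeas: 0.25 lb × 11/5 × 16 oz/lb × 28.35 g/oz ≈ 249.5 g
diced celery: 2/3 cup × 11/5 ≈ 1.5 cup
diced carrots: (2 tbsp + 2 tsp = 8/3 tbsp) × 11/5 ÷ 16 tbsp/cup × 128 g/cup ≈ 46.9 g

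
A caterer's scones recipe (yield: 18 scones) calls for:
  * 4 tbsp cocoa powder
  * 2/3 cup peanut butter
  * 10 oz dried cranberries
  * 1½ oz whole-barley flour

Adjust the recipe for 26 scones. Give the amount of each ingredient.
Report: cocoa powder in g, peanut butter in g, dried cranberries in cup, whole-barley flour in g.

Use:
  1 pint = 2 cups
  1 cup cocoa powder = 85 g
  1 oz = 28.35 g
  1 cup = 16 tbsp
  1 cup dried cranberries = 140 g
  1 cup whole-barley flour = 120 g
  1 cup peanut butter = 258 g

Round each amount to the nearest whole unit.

Scaling factor: 26/18 = 13/9.
cocoa powder: 4 tbsp × 13/9 ÷ 16 tbsp/cup × 85 g/cup ≈ 31 g
peanut butter: 2/3 cup × 13/9 × 258 g/cup ≈ 248 g
dried cranberries: 10 oz × 13/9 × 28.35 g/oz ÷ 140 g/cup ≈ 3 cup
whole-barley flour: 1.5 oz × 13/9 × 28.35 g/oz ≈ 61 g

cocoa powder: 31 g; peanut butter: 248 g; dried cranberries: 3 cup; whole-barley flour: 61 g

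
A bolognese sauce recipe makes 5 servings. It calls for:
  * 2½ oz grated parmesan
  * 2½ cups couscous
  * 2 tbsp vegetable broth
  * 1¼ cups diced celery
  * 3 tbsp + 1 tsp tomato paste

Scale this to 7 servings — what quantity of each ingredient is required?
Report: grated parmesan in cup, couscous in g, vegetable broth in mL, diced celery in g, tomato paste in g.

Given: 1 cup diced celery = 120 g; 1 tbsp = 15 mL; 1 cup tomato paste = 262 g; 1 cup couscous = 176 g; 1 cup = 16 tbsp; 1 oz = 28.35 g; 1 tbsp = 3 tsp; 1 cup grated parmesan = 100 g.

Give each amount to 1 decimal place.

grated parmesan: 1.0 cup; couscous: 616.0 g; vegetable broth: 42.0 mL; diced celery: 210.0 g; tomato paste: 76.4 g

Scaling factor: 7/5 = 1.4.
grated parmesan: 2.5 oz × 7/5 × 28.35 g/oz ÷ 100 g/cup ≈ 1.0 cup
couscous: 2.5 cup × 7/5 × 176 g/cup = 616.0 g
vegetable broth: 2 tbsp × 7/5 × 15 mL/tbsp = 42.0 mL
diced celery: 1.25 cup × 7/5 × 120 g/cup = 210.0 g
tomato paste: (3 tbsp + 1 tsp = 10/3 tbsp) × 7/5 ÷ 16 tbsp/cup × 262 g/cup ≈ 76.4 g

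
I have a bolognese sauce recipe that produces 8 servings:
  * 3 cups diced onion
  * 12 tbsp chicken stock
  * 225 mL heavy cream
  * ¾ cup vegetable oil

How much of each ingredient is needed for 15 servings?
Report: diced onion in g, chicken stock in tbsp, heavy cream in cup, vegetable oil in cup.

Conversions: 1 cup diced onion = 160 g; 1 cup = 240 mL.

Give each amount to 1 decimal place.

Scaling factor: 15/8 = 1.875.
diced onion: 3 cup × 15/8 × 160 g/cup = 900.0 g
chicken stock: 12 tbsp × 15/8 = 22.5 tbsp
heavy cream: 225 mL × 15/8 ÷ 240 mL/cup ≈ 1.8 cup
vegetable oil: 0.75 cup × 15/8 ≈ 1.4 cup

diced onion: 900.0 g; chicken stock: 22.5 tbsp; heavy cream: 1.8 cup; vegetable oil: 1.4 cup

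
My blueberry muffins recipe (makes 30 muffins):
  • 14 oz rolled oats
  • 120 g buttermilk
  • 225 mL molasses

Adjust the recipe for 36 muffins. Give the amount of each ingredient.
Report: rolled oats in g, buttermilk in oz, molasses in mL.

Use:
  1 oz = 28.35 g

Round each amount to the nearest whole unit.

Scaling factor: 36/30 = 6/5 = 1.2.
rolled oats: 14 oz × 6/5 × 28.35 g/oz ≈ 476 g
buttermilk: 120 g × 6/5 ÷ 28.35 g/oz ≈ 5 oz
molasses: 225 mL × 6/5 = 270 mL

rolled oats: 476 g; buttermilk: 5 oz; molasses: 270 mL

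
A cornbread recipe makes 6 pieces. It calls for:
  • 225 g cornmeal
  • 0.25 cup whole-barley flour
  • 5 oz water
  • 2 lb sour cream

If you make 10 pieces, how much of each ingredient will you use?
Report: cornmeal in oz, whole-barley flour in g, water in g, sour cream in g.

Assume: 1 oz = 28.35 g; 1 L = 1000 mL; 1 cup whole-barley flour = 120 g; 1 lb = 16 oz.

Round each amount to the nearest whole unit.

Scaling factor: 10/6 = 5/3.
cornmeal: 225 g × 5/3 ÷ 28.35 g/oz ≈ 13 oz
whole-barley flour: 0.25 cup × 5/3 × 120 g/cup = 50 g
water: 5 oz × 5/3 × 28.35 g/oz ≈ 236 g
sour cream: 2 lb × 5/3 × 16 oz/lb × 28.35 g/oz = 1512 g

cornmeal: 13 oz; whole-barley flour: 50 g; water: 236 g; sour cream: 1512 g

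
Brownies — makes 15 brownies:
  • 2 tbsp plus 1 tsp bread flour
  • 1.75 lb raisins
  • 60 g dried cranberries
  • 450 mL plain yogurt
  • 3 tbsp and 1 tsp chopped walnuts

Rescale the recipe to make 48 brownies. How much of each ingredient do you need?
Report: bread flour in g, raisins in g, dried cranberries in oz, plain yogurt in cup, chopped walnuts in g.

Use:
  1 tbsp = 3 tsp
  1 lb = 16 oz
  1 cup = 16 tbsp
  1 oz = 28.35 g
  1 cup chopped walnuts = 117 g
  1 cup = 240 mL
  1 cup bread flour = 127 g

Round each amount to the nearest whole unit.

Scaling factor: 48/15 = 16/5 = 3.2.
bread flour: (2 tbsp + 1 tsp = 7/3 tbsp) × 16/5 ÷ 16 tbsp/cup × 127 g/cup ≈ 59 g
raisins: 1.75 lb × 16/5 × 16 oz/lb × 28.35 g/oz ≈ 2540 g
dried cranberries: 60 g × 16/5 ÷ 28.35 g/oz ≈ 7 oz
plain yogurt: 450 mL × 16/5 ÷ 240 mL/cup = 6 cup
chopped walnuts: (3 tbsp + 1 tsp = 10/3 tbsp) × 16/5 ÷ 16 tbsp/cup × 117 g/cup = 78 g

bread flour: 59 g; raisins: 2540 g; dried cranberries: 7 oz; plain yogurt: 6 cup; chopped walnuts: 78 g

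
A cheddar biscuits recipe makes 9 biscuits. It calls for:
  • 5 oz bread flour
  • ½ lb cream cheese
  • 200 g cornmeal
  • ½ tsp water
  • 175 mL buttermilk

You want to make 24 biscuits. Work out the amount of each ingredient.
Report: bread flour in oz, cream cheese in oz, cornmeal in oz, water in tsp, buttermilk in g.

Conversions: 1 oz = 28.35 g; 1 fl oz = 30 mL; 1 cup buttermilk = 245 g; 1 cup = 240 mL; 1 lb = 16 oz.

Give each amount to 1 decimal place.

bread flour: 13.3 oz; cream cheese: 21.3 oz; cornmeal: 18.8 oz; water: 1.3 tsp; buttermilk: 476.4 g

Scaling factor: 24/9 = 8/3.
bread flour: 5 oz × 8/3 ≈ 13.3 oz
cream cheese: 0.5 lb × 8/3 × 16 oz/lb ≈ 21.3 oz
cornmeal: 200 g × 8/3 ÷ 28.35 g/oz ≈ 18.8 oz
water: 0.5 tsp × 8/3 ≈ 1.3 tsp
buttermilk: 175 mL × 8/3 ÷ 240 mL/cup × 245 g/cup ≈ 476.4 g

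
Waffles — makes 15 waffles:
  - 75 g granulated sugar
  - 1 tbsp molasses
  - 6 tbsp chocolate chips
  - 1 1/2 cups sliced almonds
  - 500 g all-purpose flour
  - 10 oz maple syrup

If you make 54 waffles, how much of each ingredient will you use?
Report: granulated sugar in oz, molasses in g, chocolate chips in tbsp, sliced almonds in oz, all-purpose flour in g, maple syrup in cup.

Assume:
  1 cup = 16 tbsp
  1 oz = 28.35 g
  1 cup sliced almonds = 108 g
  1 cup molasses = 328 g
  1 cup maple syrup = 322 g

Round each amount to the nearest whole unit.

Scaling factor: 54/15 = 18/5 = 3.6.
granulated sugar: 75 g × 18/5 ÷ 28.35 g/oz ≈ 10 oz
molasses: 1 tbsp × 18/5 ÷ 16 tbsp/cup × 328 g/cup ≈ 74 g
chocolate chips: 6 tbsp × 18/5 ≈ 22 tbsp
sliced almonds: 1.5 cup × 18/5 × 108 g/cup ÷ 28.35 g/oz ≈ 21 oz
all-purpose flour: 500 g × 18/5 = 1800 g
maple syrup: 10 oz × 18/5 × 28.35 g/oz ÷ 322 g/cup ≈ 3 cup

granulated sugar: 10 oz; molasses: 74 g; chocolate chips: 22 tbsp; sliced almonds: 21 oz; all-purpose flour: 1800 g; maple syrup: 3 cup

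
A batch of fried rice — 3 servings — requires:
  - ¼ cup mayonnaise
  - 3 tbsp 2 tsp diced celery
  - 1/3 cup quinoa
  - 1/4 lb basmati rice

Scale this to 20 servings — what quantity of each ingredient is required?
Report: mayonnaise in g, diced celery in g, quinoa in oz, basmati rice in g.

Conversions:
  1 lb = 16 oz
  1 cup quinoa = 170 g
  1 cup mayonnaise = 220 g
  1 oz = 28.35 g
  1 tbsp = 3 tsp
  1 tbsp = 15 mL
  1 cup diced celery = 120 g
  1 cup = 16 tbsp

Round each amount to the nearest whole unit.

mayonnaise: 367 g; diced celery: 183 g; quinoa: 13 oz; basmati rice: 756 g

Scaling factor: 20/3.
mayonnaise: 0.25 cup × 20/3 × 220 g/cup ≈ 367 g
diced celery: (3 tbsp + 2 tsp = 11/3 tbsp) × 20/3 ÷ 16 tbsp/cup × 120 g/cup ≈ 183 g
quinoa: 1/3 cup × 20/3 × 170 g/cup ÷ 28.35 g/oz ≈ 13 oz
basmati rice: 0.25 lb × 20/3 × 16 oz/lb × 28.35 g/oz = 756 g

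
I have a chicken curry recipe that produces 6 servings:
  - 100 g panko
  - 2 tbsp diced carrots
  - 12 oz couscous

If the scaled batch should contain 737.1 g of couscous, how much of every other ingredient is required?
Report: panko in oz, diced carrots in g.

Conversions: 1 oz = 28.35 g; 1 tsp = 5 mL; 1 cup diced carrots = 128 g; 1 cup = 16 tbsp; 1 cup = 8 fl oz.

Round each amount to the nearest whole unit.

panko: 8 oz; diced carrots: 35 g

The original recipe has 340.2 g of couscous, so the scaling factor is 737.1 ÷ 340.2 = 13/6.
panko: 100 g × 13/6 ÷ 28.35 g/oz ≈ 8 oz
diced carrots: 2 tbsp × 13/6 ÷ 16 tbsp/cup × 128 g/cup ≈ 35 g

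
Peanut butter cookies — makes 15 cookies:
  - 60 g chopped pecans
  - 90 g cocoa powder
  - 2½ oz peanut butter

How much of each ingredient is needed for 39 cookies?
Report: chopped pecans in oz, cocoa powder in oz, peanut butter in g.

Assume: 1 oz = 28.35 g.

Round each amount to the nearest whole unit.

chopped pecans: 6 oz; cocoa powder: 8 oz; peanut butter: 184 g

Scaling factor: 39/15 = 13/5 = 2.6.
chopped pecans: 60 g × 13/5 ÷ 28.35 g/oz ≈ 6 oz
cocoa powder: 90 g × 13/5 ÷ 28.35 g/oz ≈ 8 oz
peanut butter: 2.5 oz × 13/5 × 28.35 g/oz ≈ 184 g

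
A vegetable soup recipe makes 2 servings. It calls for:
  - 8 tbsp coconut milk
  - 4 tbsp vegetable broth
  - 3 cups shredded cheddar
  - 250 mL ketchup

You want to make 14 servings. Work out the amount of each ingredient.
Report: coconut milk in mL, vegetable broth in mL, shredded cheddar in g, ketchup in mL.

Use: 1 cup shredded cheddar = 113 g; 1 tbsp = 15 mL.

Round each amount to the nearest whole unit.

coconut milk: 840 mL; vegetable broth: 420 mL; shredded cheddar: 2373 g; ketchup: 1750 mL

Scaling factor: 14/2 = 7.
coconut milk: 8 tbsp × 7 × 15 mL/tbsp = 840 mL
vegetable broth: 4 tbsp × 7 × 15 mL/tbsp = 420 mL
shredded cheddar: 3 cup × 7 × 113 g/cup = 2373 g
ketchup: 250 mL × 7 = 1750 mL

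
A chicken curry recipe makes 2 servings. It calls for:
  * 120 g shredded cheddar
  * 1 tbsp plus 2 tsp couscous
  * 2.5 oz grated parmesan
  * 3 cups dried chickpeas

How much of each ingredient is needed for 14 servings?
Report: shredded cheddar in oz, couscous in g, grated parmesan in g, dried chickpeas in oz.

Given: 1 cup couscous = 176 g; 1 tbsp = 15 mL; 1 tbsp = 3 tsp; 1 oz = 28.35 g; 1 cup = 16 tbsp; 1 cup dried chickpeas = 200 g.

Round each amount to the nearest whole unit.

shredded cheddar: 30 oz; couscous: 128 g; grated parmesan: 496 g; dried chickpeas: 148 oz

Scaling factor: 14/2 = 7.
shredded cheddar: 120 g × 7 ÷ 28.35 g/oz ≈ 30 oz
couscous: (1 tbsp + 2 tsp = 5/3 tbsp) × 7 ÷ 16 tbsp/cup × 176 g/cup ≈ 128 g
grated parmesan: 2.5 oz × 7 × 28.35 g/oz ≈ 496 g
dried chickpeas: 3 cup × 7 × 200 g/cup ÷ 28.35 g/oz ≈ 148 oz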